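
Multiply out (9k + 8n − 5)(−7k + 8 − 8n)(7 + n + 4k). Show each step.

(9k + 8n − 5)(−7k + 8 − 8n)(7 + n + 4k)
= (−63k^2 + 72k − 72kn − 56kn + 64n − 64n^2 + 35k − 40 + 40n)(7 + n + 4k)    [distributive law]
= (−63k^2 + 107k − 128kn + 104n − 64n^2 − 40)(7 + n + 4k)    [combine like terms]
= −441k^2 − 63k^2n − 252k^3 + 749k + 107kn + 428k^2 − 896kn − 128kn^2 − 512k^2n + 728n + 104n^2 + 416kn − 448n^2 − 64n^3 − 256kn^2 − 280 − 40n − 160k    [distributive law]
= −13k^2 − 575k^2n − 252k^3 + 589k − 373kn − 384kn^2 + 688n − 344n^2 − 64n^3 − 280    [combine like terms]

−13k^2 − 575k^2n − 252k^3 + 589k − 373kn − 384kn^2 + 688n − 344n^2 − 64n^3 − 280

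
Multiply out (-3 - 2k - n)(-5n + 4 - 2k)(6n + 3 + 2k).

(-3 - 2k - n)(-5n + 4 - 2k)(6n + 3 + 2k)
= (15n - 12 + 6k + 10kn - 8k + 4k² + 5n² - 4n + 2kn)(6n + 3 + 2k)    [distributive law]
= (11n - 12 - 2k + 12kn + 4k² + 5n²)(6n + 3 + 2k)    [combine like terms]
= 66n² + 33n + 22kn - 72n - 36 - 24k - 12kn - 6k - 4k² + 72kn² + 36kn + 24k²n + 24k²n + 12k² + 8k³ + 30n³ + 15n² + 10kn²    [distributive law]
= 81n² - 39n + 46kn - 36 - 30k + 8k² + 82kn² + 48k²n + 8k³ + 30n³    [combine like terms]

81n² - 39n + 46kn - 36 - 30k + 8k² + 82kn² + 48k²n + 8k³ + 30n³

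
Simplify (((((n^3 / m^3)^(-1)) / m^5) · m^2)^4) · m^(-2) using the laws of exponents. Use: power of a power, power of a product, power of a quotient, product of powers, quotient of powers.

m^(-2)n^(-12)

(((((n^3 / m^3)^(-1)) / m^5) · m^2)^4) · m^(-2)
= (((((n^3 / m^3)^(-1)) / m^5)^4) · ((m^2)^4)) · m^(-2)    [power of a product]
= (((((n^3 / m^3)^(-1))^4) / ((m^5)^4)) · ((m^2)^4)) · m^(-2)    [power of a quotient]
= ((((n^3 / m^3)^(-4)) / ((m^5)^4)) · ((m^2)^4)) · m^(-2)    [power of a power]
= (((((n^3)^(-4)) / ((m^3)^(-4))) / ((m^5)^4)) · ((m^2)^4)) · m^(-2)    [power of a quotient]
= (((n^(-12) / ((m^3)^(-4))) / ((m^5)^4)) · ((m^2)^4)) · m^(-2)    [power of a power]
= (((n^(-12) / m^(-12)) / ((m^5)^4)) · ((m^2)^4)) · m^(-2)    [power of a power]
= (((n^(-12) / m^(-12)) / m^20) · ((m^2)^4)) · m^(-2)    [power of a power]
= (((n^(-12) / m^(-12)) / m^20) · m^8) · m^(-2)    [power of a power]
= m^(-2)n^(-12)    [quotient of powers; product of powers]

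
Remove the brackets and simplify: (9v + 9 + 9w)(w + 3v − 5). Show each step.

36vw + 27v² − 18v − 36w − 45 + 9w²

(9v + 9 + 9w)(w + 3v − 5)
= 9vw + 27v² − 45v + 9w + 27v − 45 + 9w² + 27vw − 45w    [distributive law]
= 36vw + 27v² − 18v − 36w − 45 + 9w²    [combine like terms]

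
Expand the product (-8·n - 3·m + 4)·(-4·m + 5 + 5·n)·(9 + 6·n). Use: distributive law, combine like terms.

(-8·n - 3·m + 4)·(-4·m + 5 + 5·n)·(9 + 6·n)
= (32·m·n - 40·n - 40·n^2 + 12·m^2 - 15·m - 15·m·n - 16·m + 20 + 20·n)·(9 + 6·n)    [distributive law]
= (17·m·n - 20·n - 40·n^2 + 12·m^2 - 31·m + 20)·(9 + 6·n)    [combine like terms]
= 153·m·n + 102·m·n^2 - 180·n - 120·n^2 - 360·n^2 - 240·n^3 + 108·m^2 + 72·m^2·n - 279·m - 186·m·n + 180 + 120·n    [distributive law]
= -33·m·n + 102·m·n^2 - 60·n - 480·n^2 - 240·n^3 + 108·m^2 + 72·m^2·n - 279·m + 180    [combine like terms]

-33·m·n + 102·m·n^2 - 60·n - 480·n^2 - 240·n^3 + 108·m^2 + 72·m^2·n - 279·m + 180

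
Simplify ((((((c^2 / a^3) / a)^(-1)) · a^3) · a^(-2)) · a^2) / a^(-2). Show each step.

a^9·c^(-2)

((((((c^2 / a^3) / a)^(-1)) · a^3) · a^(-2)) · a^2) / a^(-2)
= ((((((c^2 / a^3)^(-1)) / (a^(-1))) · a^3) · a^(-2)) · a^2) / a^(-2)    [power of a quotient]
= (((((((c^2)^(-1)) / ((a^3)^(-1))) / (a^(-1))) · a^3) · a^(-2)) · a^2) / a^(-2)    [power of a quotient]
= (((((c^(-2) / ((a^3)^(-1))) / (a^(-1))) · a^3) · a^(-2)) · a^2) / a^(-2)    [power of a power]
= (((((c^(-2) / a^(-3)) / (a^(-1))) · a^3) · a^(-2)) · a^2) / a^(-2)    [power of a power]
= a^9·c^(-2)    [quotient of powers; product of powers]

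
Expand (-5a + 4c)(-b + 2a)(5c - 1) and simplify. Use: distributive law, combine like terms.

25abc - 5ab - 50a^2c + 10a^2 - 20bc^2 + 4bc + 40ac^2 - 8ac

(-5a + 4c)(-b + 2a)(5c - 1)
= (5ab - 10a^2 - 4bc + 8ac)(5c - 1)    [distributive law]
= 25abc - 5ab - 50a^2c + 10a^2 - 20bc^2 + 4bc + 40ac^2 - 8ac    [distributive law]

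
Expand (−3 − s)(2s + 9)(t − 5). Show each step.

−15st + 75s − 27t + 135 − 2s^2t + 10s^2

(−3 − s)(2s + 9)(t − 5)
= (−6s − 27 − 2s^2 − 9s)(t − 5)    [distributive law]
= (−15s − 27 − 2s^2)(t − 5)    [combine like terms]
= −15st + 75s − 27t + 135 − 2s^2t + 10s^2    [distributive law]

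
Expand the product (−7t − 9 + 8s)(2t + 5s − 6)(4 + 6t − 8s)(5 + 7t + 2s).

(−7t − 9 + 8s)(2t + 5s − 6)(4 + 6t − 8s)(5 + 7t + 2s)
= (−14t^2 − 35st + 42t − 18t − 45s + 54 + 16st + 40s^2 − 48s)(4 + 6t − 8s)(5 + 7t + 2s)    [distributive law]
= (−14t^2 − 19st + 24t − 93s + 54 + 40s^2)(4 + 6t − 8s)(5 + 7t + 2s)    [combine like terms]
= (−56t^2 − 84t^3 + 112st^2 − 76st − 114st^2 + 152s^2t + 96t + 144t^2 − 192st − 372s − 558st + 744s^2 + 216 + 324t − 432s + 160s^2 + 240s^2t − 320s^3)(5 + 7t + 2s)    [distributive law]
= (88t^2 − 84t^3 − 2st^2 − 826st + 392s^2t + 420t − 804s + 904s^2 + 216 − 320s^3)(5 + 7t + 2s)    [combine like terms]
= 440t^2 + 616t^3 + 176st^2 − 420t^3 − 588t^4 − 168st^3 − 10st^2 − 14st^3 − 4s^2t^2 − 4130st − 5782st^2 − 1652s^2t + 1960s^2t + 2744s^2t^2 + 784s^3t + 2100t + 2940t^2 + 840st − 4020s − 5628st − 1608s^2 + 4520s^2 + 6328s^2t + 1808s^3 + 1080 + 1512t + 432s − 1600s^3 − 2240s^3t − 640s^4    [distributive law]
= 3380t^2 + 196t^3 − 5616st^2 − 588t^4 − 182st^3 + 2740s^2t^2 − 8918st + 6636s^2t − 1456s^3t + 3612t − 3588s + 2912s^2 + 208s^3 + 1080 − 640s^4    [combine like terms]

3380t^2 + 196t^3 − 5616st^2 − 588t^4 − 182st^3 + 2740s^2t^2 − 8918st + 6636s^2t − 1456s^3t + 3612t − 3588s + 2912s^2 + 208s^3 + 1080 − 640s^4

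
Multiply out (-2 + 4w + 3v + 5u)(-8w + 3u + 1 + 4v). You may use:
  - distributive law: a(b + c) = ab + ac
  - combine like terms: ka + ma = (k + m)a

(-2 + 4w + 3v + 5u)(-8w + 3u + 1 + 4v)
= 16w - 6u - 2 - 8v - 32w^2 + 12uw + 4w + 16vw - 24vw + 9uv + 3v + 12v^2 - 40uw + 15u^2 + 5u + 20uv    [distributive law]
= 20w - u - 2 - 5v - 32w^2 - 28uw - 8vw + 29uv + 12v^2 + 15u^2    [combine like terms]

20w - u - 2 - 5v - 32w^2 - 28uw - 8vw + 29uv + 12v^2 + 15u^2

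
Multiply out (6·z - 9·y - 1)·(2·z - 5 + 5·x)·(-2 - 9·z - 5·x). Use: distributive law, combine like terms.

(6·z - 9·y - 1)·(2·z - 5 + 5·x)·(-2 - 9·z - 5·x)
= (12·z² - 30·z + 30·x·z - 18·y·z + 45·y - 45·x·y - 2·z + 5 - 5·x)·(-2 - 9·z - 5·x)    [distributive law]
= (12·z² - 32·z + 30·x·z - 18·y·z + 45·y - 45·x·y + 5 - 5·x)·(-2 - 9·z - 5·x)    [combine like terms]
= -24·z² - 108·z³ - 60·x·z² + 64·z + 288·z² + 160·x·z - 60·x·z - 270·x·z² - 150·x²·z + 36·y·z + 162·y·z² + 90·x·y·z - 90·y - 405·y·z - 225·x·y + 90·x·y + 405·x·y·z + 225·x²·y - 10 - 45·z - 25·x + 10·x + 45·x·z + 25·x²    [distributive law]
= 264·z² - 108·z³ - 330·x·z² + 19·z + 145·x·z - 150·x²·z - 369·y·z + 162·y·z² + 495·x·y·z - 90·y - 135·x·y + 225·x²·y - 10 - 15·x + 25·x²    [combine like terms]

264·z² - 108·z³ - 330·x·z² + 19·z + 145·x·z - 150·x²·z - 369·y·z + 162·y·z² + 495·x·y·z - 90·y - 135·x·y + 225·x²·y - 10 - 15·x + 25·x²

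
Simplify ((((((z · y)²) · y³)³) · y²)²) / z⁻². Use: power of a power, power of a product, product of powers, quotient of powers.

((((((z · y)²) · y³)³) · y²)²) / z⁻²
= ((((((z · y)²) · y³)³)²) · ((y²)²)) / z⁻²    [power of a product]
= (((((z · y)²) · y³)⁶) · ((y²)²)) / z⁻²    [power of a power]
= (((((z · y)²)⁶) · ((y³)⁶)) · ((y²)²)) / z⁻²    [power of a product]
= ((((z · y)¹²) · ((y³)⁶)) · ((y²)²)) / z⁻²    [power of a power]
= ((((z¹²) · (y¹²)) · ((y³)⁶)) · ((y²)²)) / z⁻²    [power of a product]
= (((z¹² · y¹²) · y¹⁸) · ((y²)²)) / z⁻²    [power of a power]
= (((z¹² · y¹²) · y¹⁸) · y⁴) / z⁻²    [power of a power]
= y³⁴z¹⁴    [quotient of powers; product of powers]

y³⁴z¹⁴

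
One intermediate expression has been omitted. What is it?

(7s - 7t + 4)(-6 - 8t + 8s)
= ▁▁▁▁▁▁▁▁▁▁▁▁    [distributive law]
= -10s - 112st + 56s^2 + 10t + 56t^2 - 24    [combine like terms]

By distributive law:

-42s - 56st + 56s^2 + 42t + 56t^2 - 56st - 24 - 32t + 32s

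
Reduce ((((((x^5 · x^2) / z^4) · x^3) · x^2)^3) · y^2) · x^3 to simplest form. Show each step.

x^39y^2z^(-12)

((((((x^5 · x^2) / z^4) · x^3) · x^2)^3) · y^2) · x^3
= ((((((x^5 · x^2) / z^4) · x^3)^3) · ((x^2)^3)) · y^2) · x^3    [power of a product]
= ((((((x^5 · x^2) / z^4)^3) · ((x^3)^3)) · ((x^2)^3)) · y^2) · x^3    [power of a product]
= ((((((x^5 · x^2)^3) / ((z^4)^3)) · ((x^3)^3)) · ((x^2)^3)) · y^2) · x^3    [power of a quotient]
= (((((((x^5)^3) · ((x^2)^3)) / ((z^4)^3)) · ((x^3)^3)) · ((x^2)^3)) · y^2) · x^3    [power of a product]
= (((((x^15 · ((x^2)^3)) / ((z^4)^3)) · ((x^3)^3)) · ((x^2)^3)) · y^2) · x^3    [power of a power]
= (((((x^15 · x^6) / ((z^4)^3)) · ((x^3)^3)) · ((x^2)^3)) · y^2) · x^3    [power of a power]
= ((((x^21 / ((z^4)^3)) · ((x^3)^3)) · ((x^2)^3)) · y^2) · x^3    [product of powers]
= ((((x^21 / z^12) · ((x^3)^3)) · ((x^2)^3)) · y^2) · x^3    [power of a power]
= ((((x^21 / z^12) · x^9) · ((x^2)^3)) · y^2) · x^3    [power of a power]
= ((((x^21 / z^12) · x^9) · x^6) · y^2) · x^3    [power of a power]
= x^39y^2z^(-12)    [quotient of powers; product of powers]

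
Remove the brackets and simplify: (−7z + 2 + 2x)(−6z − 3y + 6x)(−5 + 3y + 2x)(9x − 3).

(−7z + 2 + 2x)(−6z − 3y + 6x)(−5 + 3y + 2x)(9x − 3)
= (42z^2 + 21yz − 42xz − 12z − 6y + 12x − 12xz − 6xy + 12x^2)(−5 + 3y + 2x)(9x − 3)    [distributive law]
= (42z^2 + 21yz − 54xz − 12z − 6y + 12x − 6xy + 12x^2)(−5 + 3y + 2x)(9x − 3)    [combine like terms]
= (−210z^2 + 126yz^2 + 84xz^2 − 105yz + 63y^2z + 42xyz + 270xz − 162xyz − 108x^2z + 60z − 36yz − 24xz + 30y − 18y^2 − 12xy − 60x + 36xy + 24x^2 + 30xy − 18xy^2 − 12x^2y − 60x^2 + 36x^2y + 24x^3)(9x − 3)    [distributive law]
= (−210z^2 + 126yz^2 + 84xz^2 − 141yz + 63y^2z − 120xyz + 246xz − 108x^2z + 60z + 30y − 18y^2 + 54xy − 60x − 36x^2 − 18xy^2 + 24x^2y + 24x^3)(9x − 3)    [combine like terms]
= −1890xz^2 + 630z^2 + 1134xyz^2 − 378yz^2 + 756x^2z^2 − 252xz^2 − 1269xyz + 423yz + 567xy^2z − 189y^2z − 1080x^2yz + 360xyz + 2214x^2z − 738xz − 972x^3z + 324x^2z + 540xz − 180z + 270xy − 90y − 162xy^2 + 54y^2 + 486x^2y − 162xy − 540x^2 + 180x − 324x^3 + 108x^2 − 162x^2y^2 + 54xy^2 + 216x^3y − 72x^2y + 216x^4 − 72x^3    [distributive law]
= −2142xz^2 + 630z^2 + 1134xyz^2 − 378yz^2 + 756x^2z^2 − 909xyz + 423yz + 567xy^2z − 189y^2z − 1080x^2yz + 2538x^2z − 198xz − 972x^3z − 180z + 108xy − 90y − 108xy^2 + 54y^2 + 414x^2y − 432x^2 + 180x − 396x^3 − 162x^2y^2 + 216x^3y + 216x^4    [combine like terms]

−2142xz^2 + 630z^2 + 1134xyz^2 − 378yz^2 + 756x^2z^2 − 909xyz + 423yz + 567xy^2z − 189y^2z − 1080x^2yz + 2538x^2z − 198xz − 972x^3z − 180z + 108xy − 90y − 108xy^2 + 54y^2 + 414x^2y − 432x^2 + 180x − 396x^3 − 162x^2y^2 + 216x^3y + 216x^4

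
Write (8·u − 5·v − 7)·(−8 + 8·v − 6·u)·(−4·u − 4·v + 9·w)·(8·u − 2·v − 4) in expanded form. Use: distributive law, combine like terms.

(8·u − 5·v − 7)·(−8 + 8·v − 6·u)·(−4·u − 4·v + 9·w)·(8·u − 2·v − 4)
= (−64·u + 64·u·v − 48·u² + 40·v − 40·v² + 30·u·v + 56 − 56·v + 42·u)·(−4·u − 4·v + 9·w)·(8·u − 2·v − 4)    [distributive law]
= (−22·u + 94·u·v − 48·u² − 16·v − 40·v² + 56)·(−4·u − 4·v + 9·w)·(8·u − 2·v − 4)    [combine like terms]
= (88·u² + 88·u·v − 198·u·w − 376·u²·v − 376·u·v² + 846·u·v·w + 192·u³ + 192·u²·v − 432·u²·w + 64·u·v + 64·v² − 144·v·w + 160·u·v² + 160·v³ − 360·v²·w − 224·u − 224·v + 504·w)·(8·u − 2·v − 4)    [distributive law]
= (88·u² + 152·u·v − 198·u·w − 184·u²·v − 216·u·v² + 846·u·v·w + 192·u³ − 432·u²·w + 64·v² − 144·v·w + 160·v³ − 360·v²·w − 224·u − 224·v + 504·w)·(8·u − 2·v − 4)    [combine like terms]
= 704·u³ − 176·u²·v − 352·u² + 1216·u²·v − 304·u·v² − 608·u·v − 1584·u²·w + 396·u·v·w + 792·u·w − 1472·u³·v + 368·u²·v² + 736·u²·v − 1728·u²·v² + 432·u·v³ + 864·u·v² + 6768·u²·v·w − 1692·u·v²·w − 3384·u·v·w + 1536·u⁴ − 384·u³·v − 768·u³ − 3456·u³·w + 864·u²·v·w + 1728·u²·w + 512·u·v² − 128·v³ − 256·v² − 1152·u·v·w + 288·v²·w + 576·v·w + 1280·u·v³ − 320·v⁴ − 640·v³ − 2880·u·v²·w + 720·v³·w + 1440·v²·w − 1792·u² + 448·u·v + 896·u − 1792·u·v + 448·v² + 896·v + 4032·u·w − 1008·v·w − 2016·w    [distributive law]
= −64·u³ + 1776·u²·v − 2144·u² + 1072·u·v² − 1952·u·v + 144·u²·w − 4140·u·v·w + 4824·u·w − 1856·u³·v − 1360·u²·v² + 1712·u·v³ + 7632·u²·v·w − 4572·u·v²·w + 1536·u⁴ − 3456·u³·w − 768·v³ + 192·v² + 1728·v²·w − 432·v·w − 320·v⁴ + 720·v³·w + 896·u + 896·v − 2016·w    [combine like terms]

−64·u³ + 1776·u²·v − 2144·u² + 1072·u·v² − 1952·u·v + 144·u²·w − 4140·u·v·w + 4824·u·w − 1856·u³·v − 1360·u²·v² + 1712·u·v³ + 7632·u²·v·w − 4572·u·v²·w + 1536·u⁴ − 3456·u³·w − 768·v³ + 192·v² + 1728·v²·w − 432·v·w − 320·v⁴ + 720·v³·w + 896·u + 896·v − 2016·w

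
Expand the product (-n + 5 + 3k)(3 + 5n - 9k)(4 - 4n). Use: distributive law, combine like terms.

(-n + 5 + 3k)(3 + 5n - 9k)(4 - 4n)
= (-3n - 5n^2 + 9kn + 15 + 25n - 45k + 9k + 15kn - 27k^2)(4 - 4n)    [distributive law]
= (22n - 5n^2 + 24kn + 15 - 36k - 27k^2)(4 - 4n)    [combine like terms]
= 88n - 88n^2 - 20n^2 + 20n^3 + 96kn - 96kn^2 + 60 - 60n - 144k + 144kn - 108k^2 + 108k^2n    [distributive law]
= 28n - 108n^2 + 20n^3 + 240kn - 96kn^2 + 60 - 144k - 108k^2 + 108k^2n    [combine like terms]

28n - 108n^2 + 20n^3 + 240kn - 96kn^2 + 60 - 144k - 108k^2 + 108k^2n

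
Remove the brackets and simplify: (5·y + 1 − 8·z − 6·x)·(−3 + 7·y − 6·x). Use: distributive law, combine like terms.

−8·y + 35·y² − 72·x·y − 3 + 12·x + 24·z − 56·y·z + 48·x·z + 36·x²

(5·y + 1 − 8·z − 6·x)·(−3 + 7·y − 6·x)
= −15·y + 35·y² − 30·x·y − 3 + 7·y − 6·x + 24·z − 56·y·z + 48·x·z + 18·x − 42·x·y + 36·x²    [distributive law]
= −8·y + 35·y² − 72·x·y − 3 + 12·x + 24·z − 56·y·z + 48·x·z + 36·x²    [combine like terms]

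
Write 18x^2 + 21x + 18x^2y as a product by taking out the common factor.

18x^2 + 21x + 18x^2y
= 3(6x^2 + 7x + 6x^2y)    [factor out 3]
= 3x(6x + 7 + 6xy)    [factor out x]

3x(6x + 7 + 6xy)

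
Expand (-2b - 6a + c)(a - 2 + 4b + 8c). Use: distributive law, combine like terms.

-26ab + 4b - 8b^2 - 12bc - 6a^2 + 12a - 47ac - 2c + 8c^2

(-2b - 6a + c)(a - 2 + 4b + 8c)
= -2ab + 4b - 8b^2 - 16bc - 6a^2 + 12a - 24ab - 48ac + ac - 2c + 4bc + 8c^2    [distributive law]
= -26ab + 4b - 8b^2 - 12bc - 6a^2 + 12a - 47ac - 2c + 8c^2    [combine like terms]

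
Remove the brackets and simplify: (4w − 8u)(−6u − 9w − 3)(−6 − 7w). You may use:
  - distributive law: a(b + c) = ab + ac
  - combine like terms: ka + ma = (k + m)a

−456uw − 336uw^2 + 300w^2 + 252w^3 + 72w − 288u^2 − 336u^2w − 144u

(4w − 8u)(−6u − 9w − 3)(−6 − 7w)
= (−24uw − 36w^2 − 12w + 48u^2 + 72uw + 24u)(−6 − 7w)    [distributive law]
= (48uw − 36w^2 − 12w + 48u^2 + 24u)(−6 − 7w)    [combine like terms]
= −288uw − 336uw^2 + 216w^2 + 252w^3 + 72w + 84w^2 − 288u^2 − 336u^2w − 144u − 168uw    [distributive law]
= −456uw − 336uw^2 + 300w^2 + 252w^3 + 72w − 288u^2 − 336u^2w − 144u    [combine like terms]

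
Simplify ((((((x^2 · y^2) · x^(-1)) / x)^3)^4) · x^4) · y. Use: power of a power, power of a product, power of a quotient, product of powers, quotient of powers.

x^4y^25

((((((x^2 · y^2) · x^(-1)) / x)^3)^4) · x^4) · y
= (((((x^2 · y^2) · x^(-1)) / x)^12) · x^4) · y    [power of a power]
= (((((x^2 · y^2) · x^(-1))^12) / (x^12)) · x^4) · y    [power of a quotient]
= (((((x^2 · y^2)^12) · ((x^(-1))^12)) / (x^12)) · x^4) · y    [power of a product]
= ((((((x^2)^12) · ((y^2)^12)) · ((x^(-1))^12)) / (x^12)) · x^4) · y    [power of a product]
= ((((x^24 · ((y^2)^12)) · ((x^(-1))^12)) / (x^12)) · x^4) · y    [power of a power]
= ((((x^24 · y^24) · ((x^(-1))^12)) / (x^12)) · x^4) · y    [power of a power]
= ((((x^24 · y^24) · x^(-12)) / (x^12)) · x^4) · y    [power of a power]
= x^4y^25    [quotient of powers; product of powers]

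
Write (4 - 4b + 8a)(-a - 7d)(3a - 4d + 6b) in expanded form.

-12a^2 - 68ad - 24ab + 112d^2 - 168bd - 36a^2b - 268abd + 24ab^2 - 112bd^2 + 168b^2d - 24a^3 - 136a^2d + 224ad^2

(4 - 4b + 8a)(-a - 7d)(3a - 4d + 6b)
= (-4a - 28d + 4ab + 28bd - 8a^2 - 56ad)(3a - 4d + 6b)    [distributive law]
= -12a^2 + 16ad - 24ab - 84ad + 112d^2 - 168bd + 12a^2b - 16abd + 24ab^2 + 84abd - 112bd^2 + 168b^2d - 24a^3 + 32a^2d - 48a^2b - 168a^2d + 224ad^2 - 336abd    [distributive law]
= -12a^2 - 68ad - 24ab + 112d^2 - 168bd - 36a^2b - 268abd + 24ab^2 - 112bd^2 + 168b^2d - 24a^3 - 136a^2d + 224ad^2    [combine like terms]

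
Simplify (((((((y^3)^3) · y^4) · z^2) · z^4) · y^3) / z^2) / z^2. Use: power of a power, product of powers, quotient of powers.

y^16z^2

(((((((y^3)^3) · y^4) · z^2) · z^4) · y^3) / z^2) / z^2
= (((((y^9 · y^4) · z^2) · z^4) · y^3) / z^2) / z^2    [power of a power]
= ((((y^13 · z^2) · z^4) · y^3) / z^2) / z^2    [product of powers]
= y^16z^2    [quotient of powers; product of powers]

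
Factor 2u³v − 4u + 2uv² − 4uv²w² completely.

2u³v − 4u + 2uv² − 4uv²w²
= 2(u³v − 2u + uv² − 2uv²w²)    [factor out 2]
= 2u(u²v − 2 + v² − 2v²w²)    [factor out u]

2u(u²v − 2 + v² − 2v²w²)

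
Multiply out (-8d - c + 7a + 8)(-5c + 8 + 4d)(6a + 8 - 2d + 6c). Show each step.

454acd + 192cd - 264cd² + 206c²d - 80ad - 384d - 192d² - 248ad² + 64d³ - 180ac² - 248c² + 30c³ - 232ac - 210a²c + 336a² + 832a + 168a²d + 512

(-8d - c + 7a + 8)(-5c + 8 + 4d)(6a + 8 - 2d + 6c)
= (40cd - 64d - 32d² + 5c² - 8c - 4cd - 35ac + 56a + 28ad - 40c + 64 + 32d)(6a + 8 - 2d + 6c)    [distributive law]
= (36cd - 32d - 32d² + 5c² - 48c - 35ac + 56a + 28ad + 64)(6a + 8 - 2d + 6c)    [combine like terms]
= 216acd + 288cd - 72cd² + 216c²d - 192ad - 256d + 64d² - 192cd - 192ad² - 256d² + 64d³ - 192cd² + 30ac² + 40c² - 10c²d + 30c³ - 288ac - 384c + 96cd - 288c² - 210a²c - 280ac + 70acd - 210ac² + 336a² + 448a - 112ad + 336ac + 168a²d + 224ad - 56ad² + 168acd + 384a + 512 - 128d + 384c    [distributive law]
= 454acd + 192cd - 264cd² + 206c²d - 80ad - 384d - 192d² - 248ad² + 64d³ - 180ac² - 248c² + 30c³ - 232ac - 210a²c + 336a² + 832a + 168a²d + 512    [combine like terms]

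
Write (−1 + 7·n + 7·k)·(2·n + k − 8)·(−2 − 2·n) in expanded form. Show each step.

(−1 + 7·n + 7·k)·(2·n + k − 8)·(−2 − 2·n)
= (−2·n − k + 8 + 14·n^2 + 7·k·n − 56·n + 14·k·n + 7·k^2 − 56·k)·(−2 − 2·n)    [distributive law]
= (−58·n − 57·k + 8 + 14·n^2 + 21·k·n + 7·k^2)·(−2 − 2·n)    [combine like terms]
= 116·n + 116·n^2 + 114·k + 114·k·n − 16 − 16·n − 28·n^2 − 28·n^3 − 42·k·n − 42·k·n^2 − 14·k^2 − 14·k^2·n    [distributive law]
= 100·n + 88·n^2 + 114·k + 72·k·n − 16 − 28·n^3 − 42·k·n^2 − 14·k^2 − 14·k^2·n    [combine like terms]

100·n + 88·n^2 + 114·k + 72·k·n − 16 − 28·n^3 − 42·k·n^2 − 14·k^2 − 14·k^2·n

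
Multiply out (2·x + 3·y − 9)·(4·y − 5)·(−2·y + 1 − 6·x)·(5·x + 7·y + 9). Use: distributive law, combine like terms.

(2·x + 3·y − 9)·(4·y − 5)·(−2·y + 1 − 6·x)·(5·x + 7·y + 9)
= (8·x·y − 10·x + 12·y^2 − 15·y − 36·y + 45)·(−2·y + 1 − 6·x)·(5·x + 7·y + 9)    [distributive law]
= (8·x·y − 10·x + 12·y^2 − 51·y + 45)·(−2·y + 1 − 6·x)·(5·x + 7·y + 9)    [combine like terms]
= (−16·x·y^2 + 8·x·y − 48·x^2·y + 20·x·y − 10·x + 60·x^2 − 24·y^3 + 12·y^2 − 72·x·y^2 + 102·y^2 − 51·y + 306·x·y − 90·y + 45 − 270·x)·(5·x + 7·y + 9)    [distributive law]
= (−88·x·y^2 + 334·x·y − 48·x^2·y − 280·x + 60·x^2 − 24·y^3 + 114·y^2 − 141·y + 45)·(5·x + 7·y + 9)    [combine like terms]
= −440·x^2·y^2 − 616·x·y^3 − 792·x·y^2 + 1670·x^2·y + 2338·x·y^2 + 3006·x·y − 240·x^3·y − 336·x^2·y^2 − 432·x^2·y − 1400·x^2 − 1960·x·y − 2520·x + 300·x^3 + 420·x^2·y + 540·x^2 − 120·x·y^3 − 168·y^4 − 216·y^3 + 570·x·y^2 + 798·y^3 + 1026·y^2 − 705·x·y − 987·y^2 − 1269·y + 225·x + 315·y + 405    [distributive law]
= −776·x^2·y^2 − 736·x·y^3 + 2116·x·y^2 + 1658·x^2·y + 341·x·y − 240·x^3·y − 860·x^2 − 2295·x + 300·x^3 − 168·y^4 + 582·y^3 + 39·y^2 − 954·y + 405    [combine like terms]

−776·x^2·y^2 − 736·x·y^3 + 2116·x·y^2 + 1658·x^2·y + 341·x·y − 240·x^3·y − 860·x^2 − 2295·x + 300·x^3 − 168·y^4 + 582·y^3 + 39·y^2 − 954·y + 405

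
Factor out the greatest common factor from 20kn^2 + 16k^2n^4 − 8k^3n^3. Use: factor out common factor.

20kn^2 + 16k^2n^4 − 8k^3n^3
= 4(5kn^2 + 4k^2n^4 − 2k^3n^3)    [factor out 4]
= 4kn^2(5 + 4kn^2 − 2k^2n)    [factor out kn^2]

4kn^2(5 + 4kn^2 − 2k^2n)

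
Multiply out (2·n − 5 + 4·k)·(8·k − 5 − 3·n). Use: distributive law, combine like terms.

(2·n − 5 + 4·k)·(8·k − 5 − 3·n)
= 16·k·n − 10·n − 6·n² − 40·k + 25 + 15·n + 32·k² − 20·k − 12·k·n    [distributive law]
= 4·k·n + 5·n − 6·n² − 60·k + 25 + 32·k²    [combine like terms]

4·k·n + 5·n − 6·n² − 60·k + 25 + 32·k²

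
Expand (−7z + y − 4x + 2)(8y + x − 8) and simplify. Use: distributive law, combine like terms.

(−7z + y − 4x + 2)(8y + x − 8)
= −56yz − 7xz + 56z + 8y^2 + xy − 8y − 32xy − 4x^2 + 32x + 16y + 2x − 16    [distributive law]
= −56yz − 7xz + 56z + 8y^2 − 31xy + 8y − 4x^2 + 34x − 16    [combine like terms]

−56yz − 7xz + 56z + 8y^2 − 31xy + 8y − 4x^2 + 34x − 16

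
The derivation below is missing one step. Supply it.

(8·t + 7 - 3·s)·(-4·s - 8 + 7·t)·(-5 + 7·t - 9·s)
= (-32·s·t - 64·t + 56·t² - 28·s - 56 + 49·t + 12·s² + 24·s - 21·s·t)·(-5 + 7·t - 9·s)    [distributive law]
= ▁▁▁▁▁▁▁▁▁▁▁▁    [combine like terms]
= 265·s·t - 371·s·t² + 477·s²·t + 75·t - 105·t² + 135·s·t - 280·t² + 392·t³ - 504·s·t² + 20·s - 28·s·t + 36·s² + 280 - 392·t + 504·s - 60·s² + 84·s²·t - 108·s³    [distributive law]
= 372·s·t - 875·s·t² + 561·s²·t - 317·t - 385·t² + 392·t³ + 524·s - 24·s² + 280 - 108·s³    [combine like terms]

Applying combine like terms to the line above:

(-53·s·t - 15·t + 56·t² - 4·s - 56 + 12·s²)·(-5 + 7·t - 9·s)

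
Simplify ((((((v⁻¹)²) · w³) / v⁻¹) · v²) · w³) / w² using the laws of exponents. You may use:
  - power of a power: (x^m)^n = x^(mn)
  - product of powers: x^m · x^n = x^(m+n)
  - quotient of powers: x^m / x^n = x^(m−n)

((((((v⁻¹)²) · w³) / v⁻¹) · v²) · w³) / w²
= ((((v⁻² · w³) / v⁻¹) · v²) · w³) / w²    [power of a power]
= vw⁴    [quotient of powers; product of powers]

vw⁴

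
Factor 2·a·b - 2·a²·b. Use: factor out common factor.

2·a·b - 2·a²·b
= 2(a·b - a²·b)    [factor out 2]
= 2·a·b(1 - a)    [factor out a·b]

2·a·b(1 - a)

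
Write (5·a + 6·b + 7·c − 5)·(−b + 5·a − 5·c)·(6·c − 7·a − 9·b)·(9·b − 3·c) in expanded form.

(5·a + 6·b + 7·c − 5)·(−b + 5·a − 5·c)·(6·c − 7·a − 9·b)·(9·b − 3·c)
= (−5·a·b + 25·a² − 25·a·c − 6·b² + 30·a·b − 30·b·c − 7·b·c + 35·a·c − 35·c² + 5·b − 25·a + 25·c)·(6·c − 7·a − 9·b)·(9·b − 3·c)    [distributive law]
= (25·a·b + 25·a² + 10·a·c − 6·b² − 37·b·c − 35·c² + 5·b − 25·a + 25·c)·(6·c − 7·a − 9·b)·(9·b − 3·c)    [combine like terms]
= (150·a·b·c − 175·a²·b − 225·a·b² + 150·a²·c − 175·a³ − 225·a²·b + 60·a·c² − 70·a²·c − 90·a·b·c − 36·b²·c + 42·a·b² + 54·b³ − 222·b·c² + 259·a·b·c + 333·b²·c − 210·c³ + 245·a·c² + 315·b·c² + 30·b·c − 35·a·b − 45·b² − 150·a·c + 175·a² + 225·a·b + 150·c² − 175·a·c − 225·b·c)·(9·b − 3·c)    [distributive law]
= (319·a·b·c − 400·a²·b − 183·a·b² + 80·a²·c − 175·a³ + 305·a·c² + 297·b²·c + 54·b³ + 93·b·c² − 210·c³ − 195·b·c + 190·a·b − 45·b² − 325·a·c + 175·a² + 150·c²)·(9·b − 3·c)    [combine like terms]
= 2871·a·b²·c − 957·a·b·c² − 3600·a²·b² + 1200·a²·b·c − 1647·a·b³ + 549·a·b²·c + 720·a²·b·c − 240·a²·c² − 1575·a³·b + 525·a³·c + 2745·a·b·c² − 915·a·c³ + 2673·b³·c − 891·b²·c² + 486·b⁴ − 162·b³·c + 837·b²·c² − 279·b·c³ − 1890·b·c³ + 630·c⁴ − 1755·b²·c + 585·b·c² + 1710·a·b² − 570·a·b·c − 405·b³ + 135·b²·c − 2925·a·b·c + 975·a·c² + 1575·a²·b − 525·a²·c + 1350·b·c² − 450·c³    [distributive law]
= 3420·a·b²·c + 1788·a·b·c² − 3600·a²·b² + 1920·a²·b·c − 1647·a·b³ − 240·a²·c² − 1575·a³·b + 525·a³·c − 915·a·c³ + 2511·b³·c − 54·b²·c² + 486·b⁴ − 2169·b·c³ + 630·c⁴ − 1620·b²·c + 1935·b·c² + 1710·a·b² − 3495·a·b·c − 405·b³ + 975·a·c² + 1575·a²·b − 525·a²·c − 450·c³    [combine like terms]

3420·a·b²·c + 1788·a·b·c² − 3600·a²·b² + 1920·a²·b·c − 1647·a·b³ − 240·a²·c² − 1575·a³·b + 525·a³·c − 915·a·c³ + 2511·b³·c − 54·b²·c² + 486·b⁴ − 2169·b·c³ + 630·c⁴ − 1620·b²·c + 1935·b·c² + 1710·a·b² − 3495·a·b·c − 405·b³ + 975·a·c² + 1575·a²·b − 525·a²·c − 450·c³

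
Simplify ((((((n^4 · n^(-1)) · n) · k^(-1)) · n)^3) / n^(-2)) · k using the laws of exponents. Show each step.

((((((n^4 · n^(-1)) · n) · k^(-1)) · n)^3) / n^(-2)) · k
= ((((((n^4 · n^(-1)) · n) · k^(-1))^3) · (n^3)) / n^(-2)) · k    [power of a product]
= ((((((n^4 · n^(-1)) · n)^3) · ((k^(-1))^3)) · (n^3)) / n^(-2)) · k    [power of a product]
= ((((((n^4 · n^(-1))^3) · (n^3)) · ((k^(-1))^3)) · (n^3)) / n^(-2)) · k    [power of a product]
= (((((((n^4)^3) · ((n^(-1))^3)) · (n^3)) · ((k^(-1))^3)) · (n^3)) / n^(-2)) · k    [power of a product]
= (((((n^12 · ((n^(-1))^3)) · (n^3)) · ((k^(-1))^3)) · (n^3)) / n^(-2)) · k    [power of a power]
= (((((n^12 · n^(-3)) · (n^3)) · ((k^(-1))^3)) · (n^3)) / n^(-2)) · k    [power of a power]
= ((((n^9 · (n^3)) · ((k^(-1))^3)) · (n^3)) / n^(-2)) · k    [product of powers]
= (((n^12 · ((k^(-1))^3)) · (n^3)) / n^(-2)) · k    [product of powers]
= (((n^12 · k^(-3)) · (n^3)) / n^(-2)) · k    [power of a power]
= k^(-2)·n^17    [quotient of powers; product of powers]

k^(-2)·n^17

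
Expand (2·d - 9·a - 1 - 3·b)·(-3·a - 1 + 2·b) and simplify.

(2·d - 9·a - 1 - 3·b)·(-3·a - 1 + 2·b)
= -6·a·d - 2·d + 4·b·d + 27·a^2 + 9·a - 18·a·b + 3·a + 1 - 2·b + 9·a·b + 3·b - 6·b^2    [distributive law]
= -6·a·d - 2·d + 4·b·d + 27·a^2 + 12·a - 9·a·b + 1 + b - 6·b^2    [combine like terms]

-6·a·d - 2·d + 4·b·d + 27·a^2 + 12·a - 9·a·b + 1 + b - 6·b^2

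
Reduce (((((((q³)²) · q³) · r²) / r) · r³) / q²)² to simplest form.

(((((((q³)²) · q³) · r²) / r) · r³) / q²)²
= (((((((q³)²) · q³) · r²) / r) · r³)²) / ((q²)²)    [power of a quotient]
= (((((((q³)²) · q³) · r²) / r)²) · ((r³)²)) / ((q²)²)    [power of a product]
= (((((((q³)²) · q³) · r²)²) / (r²)) · ((r³)²)) / ((q²)²)    [power of a quotient]
= (((((((q³)²) · q³)²) · ((r²)²)) / (r²)) · ((r³)²)) / ((q²)²)    [power of a product]
= (((((((q³)²)²) · ((q³)²)) · ((r²)²)) / (r²)) · ((r³)²)) / ((q²)²)    [power of a product]
= ((((((q³)⁴) · ((q³)²)) · ((r²)²)) / (r²)) · ((r³)²)) / ((q²)²)    [power of a power]
= ((((q¹² · ((q³)²)) · ((r²)²)) / (r²)) · ((r³)²)) / ((q²)²)    [power of a power]
= ((((q¹² · q⁶) · ((r²)²)) / (r²)) · ((r³)²)) / ((q²)²)    [power of a power]
= (((q¹⁸ · ((r²)²)) / (r²)) · ((r³)²)) / ((q²)²)    [product of powers]
= (((q¹⁸ · r⁴) / (r²)) · ((r³)²)) / ((q²)²)    [power of a power]
= (((q¹⁸ · r⁴) / r²) · r⁶) / ((q²)²)    [power of a power]
= (((q¹⁸ · r⁴) / r²) · r⁶) / q⁴    [power of a power]
= q¹⁴r⁸    [quotient of powers; product of powers]

q¹⁴r⁸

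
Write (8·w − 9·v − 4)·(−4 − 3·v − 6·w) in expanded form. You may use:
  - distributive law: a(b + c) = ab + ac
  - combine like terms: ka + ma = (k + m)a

(8·w − 9·v − 4)·(−4 − 3·v − 6·w)
= −32·w − 24·v·w − 48·w^2 + 36·v + 27·v^2 + 54·v·w + 16 + 12·v + 24·w    [distributive law]
= −8·w + 30·v·w − 48·w^2 + 48·v + 27·v^2 + 16    [combine like terms]

−8·w + 30·v·w − 48·w^2 + 48·v + 27·v^2 + 16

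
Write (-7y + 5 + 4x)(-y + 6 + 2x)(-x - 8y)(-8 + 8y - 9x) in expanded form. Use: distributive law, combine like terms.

(-7y + 5 + 4x)(-y + 6 + 2x)(-x - 8y)(-8 + 8y - 9x)
= (7y^2 - 42y - 14xy - 5y + 30 + 10x - 4xy + 24x + 8x^2)(-x - 8y)(-8 + 8y - 9x)    [distributive law]
= (7y^2 - 47y - 18xy + 30 + 34x + 8x^2)(-x - 8y)(-8 + 8y - 9x)    [combine like terms]
= (-7xy^2 - 56y^3 + 47xy + 376y^2 + 18x^2y + 144xy^2 - 30x - 240y - 34x^2 - 272xy - 8x^3 - 64x^2y)(-8 + 8y - 9x)    [distributive law]
= (137xy^2 - 56y^3 - 225xy + 376y^2 - 46x^2y - 30x - 240y - 34x^2 - 8x^3)(-8 + 8y - 9x)    [combine like terms]
= -1096xy^2 + 1096xy^3 - 1233x^2y^2 + 448y^3 - 448y^4 + 504xy^3 + 1800xy - 1800xy^2 + 2025x^2y - 3008y^2 + 3008y^3 - 3384xy^2 + 368x^2y - 368x^2y^2 + 414x^3y + 240x - 240xy + 270x^2 + 1920y - 1920y^2 + 2160xy + 272x^2 - 272x^2y + 306x^3 + 64x^3 - 64x^3y + 72x^4    [distributive law]
= -6280xy^2 + 1600xy^3 - 1601x^2y^2 + 3456y^3 - 448y^4 + 3720xy + 2121x^2y - 4928y^2 + 350x^3y + 240x + 542x^2 + 1920y + 370x^3 + 72x^4    [combine like terms]

-6280xy^2 + 1600xy^3 - 1601x^2y^2 + 3456y^3 - 448y^4 + 3720xy + 2121x^2y - 4928y^2 + 350x^3y + 240x + 542x^2 + 1920y + 370x^3 + 72x^4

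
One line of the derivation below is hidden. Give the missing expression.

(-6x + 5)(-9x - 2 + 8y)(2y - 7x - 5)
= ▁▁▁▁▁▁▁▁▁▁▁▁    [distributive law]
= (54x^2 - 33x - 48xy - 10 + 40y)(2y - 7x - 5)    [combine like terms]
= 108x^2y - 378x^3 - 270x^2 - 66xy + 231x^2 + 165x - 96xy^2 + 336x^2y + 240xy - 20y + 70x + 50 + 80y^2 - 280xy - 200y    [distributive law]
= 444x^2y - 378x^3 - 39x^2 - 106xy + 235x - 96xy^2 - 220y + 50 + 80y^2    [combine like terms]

By distributive law:

(54x^2 + 12x - 48xy - 45x - 10 + 40y)(2y - 7x - 5)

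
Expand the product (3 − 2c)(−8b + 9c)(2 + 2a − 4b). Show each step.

(3 − 2c)(−8b + 9c)(2 + 2a − 4b)
= (−24b + 27c + 16bc − 18c²)(2 + 2a − 4b)    [distributive law]
= −48b − 48ab + 96b² + 54c + 54ac − 108bc + 32bc + 32abc − 64b²c − 36c² − 36ac² + 72bc²    [distributive law]
= −48b − 48ab + 96b² + 54c + 54ac − 76bc + 32abc − 64b²c − 36c² − 36ac² + 72bc²    [combine like terms]

−48b − 48ab + 96b² + 54c + 54ac − 76bc + 32abc − 64b²c − 36c² − 36ac² + 72bc²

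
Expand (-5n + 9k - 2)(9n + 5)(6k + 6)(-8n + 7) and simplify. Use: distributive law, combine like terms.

(-5n + 9k - 2)(9n + 5)(6k + 6)(-8n + 7)
= (-45n^2 - 25n + 81kn + 45k - 18n - 10)(6k + 6)(-8n + 7)    [distributive law]
= (-45n^2 - 43n + 81kn + 45k - 10)(6k + 6)(-8n + 7)    [combine like terms]
= (-270kn^2 - 270n^2 - 258kn - 258n + 486k^2n + 486kn + 270k^2 + 270k - 60k - 60)(-8n + 7)    [distributive law]
= (-270kn^2 - 270n^2 + 228kn - 258n + 486k^2n + 270k^2 + 210k - 60)(-8n + 7)    [combine like terms]
= 2160kn^3 - 1890kn^2 + 2160n^3 - 1890n^2 - 1824kn^2 + 1596kn + 2064n^2 - 1806n - 3888k^2n^2 + 3402k^2n - 2160k^2n + 1890k^2 - 1680kn + 1470k + 480n - 420    [distributive law]
= 2160kn^3 - 3714kn^2 + 2160n^3 + 174n^2 - 84kn - 1326n - 3888k^2n^2 + 1242k^2n + 1890k^2 + 1470k - 420    [combine like terms]

2160kn^3 - 3714kn^2 + 2160n^3 + 174n^2 - 84kn - 1326n - 3888k^2n^2 + 1242k^2n + 1890k^2 + 1470k - 420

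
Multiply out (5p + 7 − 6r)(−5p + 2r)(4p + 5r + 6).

(5p + 7 − 6r)(−5p + 2r)(4p + 5r + 6)
= (−25p^2 + 10pr − 35p + 14r + 30pr − 12r^2)(4p + 5r + 6)    [distributive law]
= (−25p^2 + 40pr − 35p + 14r − 12r^2)(4p + 5r + 6)    [combine like terms]
= −100p^3 − 125p^2r − 150p^2 + 160p^2r + 200pr^2 + 240pr − 140p^2 − 175pr − 210p + 56pr + 70r^2 + 84r − 48pr^2 − 60r^3 − 72r^2    [distributive law]
= −100p^3 + 35p^2r − 290p^2 + 152pr^2 + 121pr − 210p − 2r^2 + 84r − 60r^3    [combine like terms]

−100p^3 + 35p^2r − 290p^2 + 152pr^2 + 121pr − 210p − 2r^2 + 84r − 60r^3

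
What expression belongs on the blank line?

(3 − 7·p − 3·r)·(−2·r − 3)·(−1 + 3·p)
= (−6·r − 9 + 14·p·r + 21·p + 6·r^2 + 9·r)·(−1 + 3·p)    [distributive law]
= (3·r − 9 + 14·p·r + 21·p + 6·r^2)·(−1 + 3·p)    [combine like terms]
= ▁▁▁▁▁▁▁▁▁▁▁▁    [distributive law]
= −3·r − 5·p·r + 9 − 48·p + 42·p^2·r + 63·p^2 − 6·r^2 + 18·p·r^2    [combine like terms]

By distributive law:

−3·r + 9·p·r + 9 − 27·p − 14·p·r + 42·p^2·r − 21·p + 63·p^2 − 6·r^2 + 18·p·r^2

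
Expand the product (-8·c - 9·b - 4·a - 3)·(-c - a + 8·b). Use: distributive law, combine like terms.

8·c^2 + 12·a·c - 55·b·c - 23·a·b - 72·b^2 + 4·a^2 + 3·c + 3·a - 24·b

(-8·c - 9·b - 4·a - 3)·(-c - a + 8·b)
= 8·c^2 + 8·a·c - 64·b·c + 9·b·c + 9·a·b - 72·b^2 + 4·a·c + 4·a^2 - 32·a·b + 3·c + 3·a - 24·b    [distributive law]
= 8·c^2 + 12·a·c - 55·b·c - 23·a·b - 72·b^2 + 4·a^2 + 3·c + 3·a - 24·b    [combine like terms]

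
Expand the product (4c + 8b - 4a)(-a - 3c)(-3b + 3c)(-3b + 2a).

(4c + 8b - 4a)(-a - 3c)(-3b + 3c)(-3b + 2a)
= (-4ac - 12c^2 - 8ab - 24bc + 4a^2 + 12ac)(-3b + 3c)(-3b + 2a)    [distributive law]
= (8ac - 12c^2 - 8ab - 24bc + 4a^2)(-3b + 3c)(-3b + 2a)    [combine like terms]
= (-24abc + 24ac^2 + 36bc^2 - 36c^3 + 24ab^2 - 24abc + 72b^2c - 72bc^2 - 12a^2b + 12a^2c)(-3b + 2a)    [distributive law]
= (-48abc + 24ac^2 - 36bc^2 - 36c^3 + 24ab^2 + 72b^2c - 12a^2b + 12a^2c)(-3b + 2a)    [combine like terms]
= 144ab^2c - 96a^2bc - 72abc^2 + 48a^2c^2 + 108b^2c^2 - 72abc^2 + 108bc^3 - 72ac^3 - 72ab^3 + 48a^2b^2 - 216b^3c + 144ab^2c + 36a^2b^2 - 24a^3b - 36a^2bc + 24a^3c    [distributive law]
= 288ab^2c - 132a^2bc - 144abc^2 + 48a^2c^2 + 108b^2c^2 + 108bc^3 - 72ac^3 - 72ab^3 + 84a^2b^2 - 216b^3c - 24a^3b + 24a^3c    [combine like terms]

288ab^2c - 132a^2bc - 144abc^2 + 48a^2c^2 + 108b^2c^2 + 108bc^3 - 72ac^3 - 72ab^3 + 84a^2b^2 - 216b^3c - 24a^3b + 24a^3c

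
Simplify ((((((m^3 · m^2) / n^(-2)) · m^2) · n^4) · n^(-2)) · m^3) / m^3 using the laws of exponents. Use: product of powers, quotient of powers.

m^7n^4

((((((m^3 · m^2) / n^(-2)) · m^2) · n^4) · n^(-2)) · m^3) / m^3
= (((((m^5 / n^(-2)) · m^2) · n^4) · n^(-2)) · m^3) / m^3    [product of powers]
= m^7n^4    [quotient of powers; product of powers]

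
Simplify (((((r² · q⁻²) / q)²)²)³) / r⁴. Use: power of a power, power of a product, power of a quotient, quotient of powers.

(((((r² · q⁻²) / q)²)²)³) / r⁴
= ((((r² · q⁻²) / q)²)⁶) / r⁴    [power of a power]
= (((r² · q⁻²) / q)¹²) / r⁴    [power of a power]
= (((r² · q⁻²)¹²) / (q¹²)) / r⁴    [power of a quotient]
= ((((r²)¹²) · ((q⁻²)¹²)) / (q¹²)) / r⁴    [power of a product]
= ((r²⁴ · ((q⁻²)¹²)) / (q¹²)) / r⁴    [power of a power]
= ((r²⁴ · q⁻²⁴) / (q¹²)) / r⁴    [power of a power]
= q⁻³⁶r²⁰    [quotient of powers]

q⁻³⁶r²⁰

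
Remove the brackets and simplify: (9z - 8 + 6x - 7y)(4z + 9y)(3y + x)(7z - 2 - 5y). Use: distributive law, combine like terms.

756yz^3 - 888yz^2 + 573y^2z^2 + 252xz^3 - 296xz^2 + 695xyz^2 - 1350y^2z - 2118y^3z - 594xyz + 68xy^2z + 192yz + 64xz + 432y^2 + 1458y^3 + 144xy + 162xy^2 + 168x^2z^2 - 48x^2z + 258x^2yz - 495xy^3 - 108x^2y - 270x^2y^2 + 945y^4

(9z - 8 + 6x - 7y)(4z + 9y)(3y + x)(7z - 2 - 5y)
= (36z^2 + 81yz - 32z - 72y + 24xz + 54xy - 28yz - 63y^2)(3y + x)(7z - 2 - 5y)    [distributive law]
= (36z^2 + 53yz - 32z - 72y + 24xz + 54xy - 63y^2)(3y + x)(7z - 2 - 5y)    [combine like terms]
= (108yz^2 + 36xz^2 + 159y^2z + 53xyz - 96yz - 32xz - 216y^2 - 72xy + 72xyz + 24x^2z + 162xy^2 + 54x^2y - 189y^3 - 63xy^2)(7z - 2 - 5y)    [distributive law]
= (108yz^2 + 36xz^2 + 159y^2z + 125xyz - 96yz - 32xz - 216y^2 - 72xy + 24x^2z + 99xy^2 + 54x^2y - 189y^3)(7z - 2 - 5y)    [combine like terms]
= 756yz^3 - 216yz^2 - 540y^2z^2 + 252xz^3 - 72xz^2 - 180xyz^2 + 1113y^2z^2 - 318y^2z - 795y^3z + 875xyz^2 - 250xyz - 625xy^2z - 672yz^2 + 192yz + 480y^2z - 224xz^2 + 64xz + 160xyz - 1512y^2z + 432y^2 + 1080y^3 - 504xyz + 144xy + 360xy^2 + 168x^2z^2 - 48x^2z - 120x^2yz + 693xy^2z - 198xy^2 - 495xy^3 + 378x^2yz - 108x^2y - 270x^2y^2 - 1323y^3z + 378y^3 + 945y^4    [distributive law]
= 756yz^3 - 888yz^2 + 573y^2z^2 + 252xz^3 - 296xz^2 + 695xyz^2 - 1350y^2z - 2118y^3z - 594xyz + 68xy^2z + 192yz + 64xz + 432y^2 + 1458y^3 + 144xy + 162xy^2 + 168x^2z^2 - 48x^2z + 258x^2yz - 495xy^3 - 108x^2y - 270x^2y^2 + 945y^4    [combine like terms]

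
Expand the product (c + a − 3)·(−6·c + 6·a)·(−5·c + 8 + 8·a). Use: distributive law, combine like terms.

(c + a − 3)·(−6·c + 6·a)·(−5·c + 8 + 8·a)
= (−6·c^2 + 6·a·c − 6·a·c + 6·a^2 + 18·c − 18·a)·(−5·c + 8 + 8·a)    [distributive law]
= (−6·c^2 + 6·a^2 + 18·c − 18·a)·(−5·c + 8 + 8·a)    [combine like terms]
= 30·c^3 − 48·c^2 − 48·a·c^2 − 30·a^2·c + 48·a^2 + 48·a^3 − 90·c^2 + 144·c + 144·a·c + 90·a·c − 144·a − 144·a^2    [distributive law]
= 30·c^3 − 138·c^2 − 48·a·c^2 − 30·a^2·c − 96·a^2 + 48·a^3 + 144·c + 234·a·c − 144·a    [combine like terms]

30·c^3 − 138·c^2 − 48·a·c^2 − 30·a^2·c − 96·a^2 + 48·a^3 + 144·c + 234·a·c − 144·a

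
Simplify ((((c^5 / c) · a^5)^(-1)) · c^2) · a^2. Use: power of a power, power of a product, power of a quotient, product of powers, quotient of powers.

a^(-3)c^(-2)

((((c^5 / c) · a^5)^(-1)) · c^2) · a^2
= ((((c^5 / c)^(-1)) · ((a^5)^(-1))) · c^2) · a^2    [power of a product]
= (((((c^5)^(-1)) / (c^(-1))) · ((a^5)^(-1))) · c^2) · a^2    [power of a quotient]
= (((c^(-5) / (c^(-1))) · ((a^5)^(-1))) · c^2) · a^2    [power of a power]
= ((c^(-4) · ((a^5)^(-1))) · c^2) · a^2    [quotient of powers]
= ((c^(-4) · a^(-5)) · c^2) · a^2    [power of a power]
= a^(-3)c^(-2)    [product of powers]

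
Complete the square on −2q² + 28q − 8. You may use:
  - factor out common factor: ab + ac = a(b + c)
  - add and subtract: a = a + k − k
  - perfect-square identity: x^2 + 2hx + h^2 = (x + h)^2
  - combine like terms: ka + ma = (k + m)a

−2(q − 7)² + 90

−2q² + 28q − 8
= −2(q² − 14q) − 8    [factor out -2 from the q-terms]
= −2(q² − 14q + 49 − 49) − 8    [add and subtract 49 inside the bracket]
= −2(q − 7)² + 98 − 8    [perfect-square identity]
= −2(q − 7)² + 90    [combine constants]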